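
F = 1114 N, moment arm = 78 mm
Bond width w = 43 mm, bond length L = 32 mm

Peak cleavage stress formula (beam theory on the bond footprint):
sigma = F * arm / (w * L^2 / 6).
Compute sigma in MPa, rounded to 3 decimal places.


sigma = (1114 * 78) / (43 * 1024 / 6)
= 86892 * 6 / 44032
= 521352 / 44032
= 11.840 MPa

11.840


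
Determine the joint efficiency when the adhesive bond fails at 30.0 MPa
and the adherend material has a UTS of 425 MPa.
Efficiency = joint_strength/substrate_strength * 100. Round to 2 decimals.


Joint efficiency = 30.0 / 425 * 100
= 7.06%

7.06


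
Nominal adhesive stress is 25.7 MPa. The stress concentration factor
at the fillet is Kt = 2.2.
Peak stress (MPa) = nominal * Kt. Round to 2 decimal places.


Peak = 25.7 * 2.2 = 56.54 MPa

56.54


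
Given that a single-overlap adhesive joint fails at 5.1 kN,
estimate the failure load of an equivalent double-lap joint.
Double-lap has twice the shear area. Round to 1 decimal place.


Double-lap factor = 2
Expected load = 5.1 * 2 = 10.2 kN

10.2


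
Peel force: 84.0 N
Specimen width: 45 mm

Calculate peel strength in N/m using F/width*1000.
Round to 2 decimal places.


Peel strength = 84.0 / 45 * 1000 = 1866.67 N/m

1866.67


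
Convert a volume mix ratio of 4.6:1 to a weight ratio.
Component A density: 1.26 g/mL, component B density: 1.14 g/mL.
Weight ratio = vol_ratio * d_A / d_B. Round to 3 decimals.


= 4.6 * 1.26 / 1.14 = 5.084

5.084


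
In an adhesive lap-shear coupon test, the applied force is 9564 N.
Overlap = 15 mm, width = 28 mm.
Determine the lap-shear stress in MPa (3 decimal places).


stress = F / (overlap * width)
= 9564 / (15 * 28)
= 22.771 MPa

22.771


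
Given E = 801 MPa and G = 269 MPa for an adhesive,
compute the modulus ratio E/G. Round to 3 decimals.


E/G ratio = 801 / 269 = 2.978

2.978


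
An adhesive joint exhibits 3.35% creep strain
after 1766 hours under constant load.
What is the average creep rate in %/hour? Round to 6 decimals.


Creep rate = strain / time
= 3.35 / 1766
= 0.001897 %/h

0.001897


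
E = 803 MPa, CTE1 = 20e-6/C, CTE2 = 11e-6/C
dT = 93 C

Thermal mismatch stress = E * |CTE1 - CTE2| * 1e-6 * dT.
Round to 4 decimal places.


= 803 * 9e-6 * 93
= 0.6721 MPa

0.6721


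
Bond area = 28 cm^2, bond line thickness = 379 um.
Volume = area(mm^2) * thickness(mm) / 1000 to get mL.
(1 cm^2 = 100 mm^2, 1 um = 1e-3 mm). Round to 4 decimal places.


area_mm2 = 28 * 100 = 2800
blt_mm = 379 * 1e-3 = 0.379
vol_mm3 = 2800 * 0.379 = 1061.2
vol_mL = 1061.2 / 1000 = 1.0612 mL

1.0612


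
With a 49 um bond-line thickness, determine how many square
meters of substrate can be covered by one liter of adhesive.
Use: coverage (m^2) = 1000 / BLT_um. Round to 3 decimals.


Coverage = 1000 / 49 = 20.408 m^2

20.408


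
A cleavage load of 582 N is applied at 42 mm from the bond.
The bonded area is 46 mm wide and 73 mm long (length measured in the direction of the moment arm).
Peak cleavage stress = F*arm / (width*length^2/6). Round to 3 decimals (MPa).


Moment = 582 * 42 = 24444 N*mm
Section modulus = 46 * 5329 / 6 = 245134 / 6 mm^3
Stress = 24444 / (245134 / 6) = 146664 / 245134
= 0.598 MPa

0.598


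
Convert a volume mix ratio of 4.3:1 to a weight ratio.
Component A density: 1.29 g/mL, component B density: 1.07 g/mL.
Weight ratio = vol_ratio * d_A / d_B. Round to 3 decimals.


= 4.3 * 1.29 / 1.07 = 5.184

5.184


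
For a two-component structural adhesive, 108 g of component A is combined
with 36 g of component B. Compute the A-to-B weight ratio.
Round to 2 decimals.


Weight ratio A:B = 108 / 36
= 3.00

3.00


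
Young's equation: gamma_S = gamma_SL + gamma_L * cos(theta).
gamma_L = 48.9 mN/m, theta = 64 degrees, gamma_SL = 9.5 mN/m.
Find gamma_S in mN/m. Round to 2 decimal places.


cos(64 deg) = 0.438371
gamma_S = 9.5 + 48.9 * 0.438371
= 30.94 mN/m

30.94


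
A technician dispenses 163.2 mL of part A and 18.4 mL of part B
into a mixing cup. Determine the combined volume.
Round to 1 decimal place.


Combined volume = 163.2 + 18.4
= 181.6 mL

181.6


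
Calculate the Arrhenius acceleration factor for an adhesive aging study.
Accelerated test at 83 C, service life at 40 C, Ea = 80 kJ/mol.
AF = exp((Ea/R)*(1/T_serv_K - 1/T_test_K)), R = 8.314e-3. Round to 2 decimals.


T_test = 356.15 K, T_serv = 313.15 K
Ea/R = 80 / 0.008314 = 9622.32
AF = exp(9622.32 * (1/313.15 - 1/356.15))
= 40.85

40.85


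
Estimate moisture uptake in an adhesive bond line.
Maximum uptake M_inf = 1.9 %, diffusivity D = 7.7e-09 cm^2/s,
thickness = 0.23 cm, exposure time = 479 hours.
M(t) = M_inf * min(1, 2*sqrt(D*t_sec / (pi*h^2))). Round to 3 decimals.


Convert time: 479 h = 1724400 s
ratio = min(1, 2*sqrt(7.7e-09*1724400/(pi*0.23^2)))
= 0.565316
M(t) = 1.9 * 0.565316 = 1.074%

1.074


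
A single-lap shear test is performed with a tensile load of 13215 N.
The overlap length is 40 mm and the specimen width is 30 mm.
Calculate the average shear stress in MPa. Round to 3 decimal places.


Shear stress = F / (overlap * width)
= 13215 / (40 * 30)
= 13215 / 1200
= 11.013 MPa

11.013


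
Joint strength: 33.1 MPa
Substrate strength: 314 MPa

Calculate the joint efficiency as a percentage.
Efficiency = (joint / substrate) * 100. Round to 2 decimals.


Efficiency = (33.1 / 314) * 100 = 10.54%

10.54


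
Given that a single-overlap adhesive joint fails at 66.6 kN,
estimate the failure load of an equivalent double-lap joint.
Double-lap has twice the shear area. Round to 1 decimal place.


Double-lap factor = 2
Expected load = 66.6 * 2 = 133.2 kN

133.2


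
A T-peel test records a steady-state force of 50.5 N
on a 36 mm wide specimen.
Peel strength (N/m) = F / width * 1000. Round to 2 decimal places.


Peel strength = 50.5 / 36 * 1000
= 1402.78 N/m

1402.78


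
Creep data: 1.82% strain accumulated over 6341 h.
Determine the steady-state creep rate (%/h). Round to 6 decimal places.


Rate = 1.82 / 6341 = 0.000287 %/h

0.000287


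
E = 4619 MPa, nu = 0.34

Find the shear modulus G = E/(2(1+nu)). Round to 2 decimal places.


G = 4619 / (2 * 1.34)
= 1723.51 MPa

1723.51


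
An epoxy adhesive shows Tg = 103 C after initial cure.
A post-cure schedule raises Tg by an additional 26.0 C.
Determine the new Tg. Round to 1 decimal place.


New Tg = 103 + 26.0
= 129.0 C

129.0


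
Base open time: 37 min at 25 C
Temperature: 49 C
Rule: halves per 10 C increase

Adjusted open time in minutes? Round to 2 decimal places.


Acceleration = 2^((49-25)/10) = 5.2780
Open time = 37 / 5.2780 = 7.01 min

7.01


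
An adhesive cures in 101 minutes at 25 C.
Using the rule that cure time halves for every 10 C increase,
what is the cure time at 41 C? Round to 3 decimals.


Factor = 2^((41 - 25) / 10) = 3.0314
Cure time = 101 / 3.0314
= 33.318 minutes

33.318


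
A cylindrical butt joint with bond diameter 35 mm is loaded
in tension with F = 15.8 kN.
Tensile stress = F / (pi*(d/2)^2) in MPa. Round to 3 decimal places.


Area = pi * (35/2)^2 = 962.1128 mm^2
Stress = 15.8*1000 / 962.1128
= 16.422 MPa

16.422


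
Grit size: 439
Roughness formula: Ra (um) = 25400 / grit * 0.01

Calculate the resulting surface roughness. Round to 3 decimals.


Ra = 25400 / 439 * 0.01
= 0.579 um

0.579


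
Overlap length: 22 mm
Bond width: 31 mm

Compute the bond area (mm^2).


Bond area = 22 * 31 = 682 mm^2

682


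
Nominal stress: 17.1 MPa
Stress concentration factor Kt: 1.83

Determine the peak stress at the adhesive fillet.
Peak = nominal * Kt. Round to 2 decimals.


Peak stress = 17.1 * 1.83
= 31.29 MPa

31.29


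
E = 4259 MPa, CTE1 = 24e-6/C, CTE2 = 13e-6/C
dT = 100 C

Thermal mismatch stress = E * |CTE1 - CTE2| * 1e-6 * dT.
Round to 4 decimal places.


= 4259 * 11e-6 * 100
= 4.6849 MPa

4.6849


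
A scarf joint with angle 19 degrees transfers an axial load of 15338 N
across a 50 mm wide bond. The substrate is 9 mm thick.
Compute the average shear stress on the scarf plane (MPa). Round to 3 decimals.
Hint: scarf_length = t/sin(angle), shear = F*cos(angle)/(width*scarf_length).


scarf_length = 9 / sin(19 deg) = 27.6440 mm
cos(19 deg) = 0.945519
shear stress = 15338 * 0.945519 / (50 * 27.6440)
= 10.492 MPa

10.492


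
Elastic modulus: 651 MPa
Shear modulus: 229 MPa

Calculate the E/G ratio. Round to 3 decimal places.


E / G = 651 / 229 = 2.843

2.843


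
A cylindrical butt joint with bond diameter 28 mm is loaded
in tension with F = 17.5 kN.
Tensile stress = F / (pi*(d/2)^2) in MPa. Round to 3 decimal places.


Area = pi * (28/2)^2 = 615.7522 mm^2
Stress = 17.5*1000 / 615.7522
= 28.421 MPa

28.421


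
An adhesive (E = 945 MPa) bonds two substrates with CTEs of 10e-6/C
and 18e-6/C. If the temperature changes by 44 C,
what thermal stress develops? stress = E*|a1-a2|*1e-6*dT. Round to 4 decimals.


Stress = 945 * |10 - 18| * 1e-6 * 44
= 0.3326 MPa

0.3326


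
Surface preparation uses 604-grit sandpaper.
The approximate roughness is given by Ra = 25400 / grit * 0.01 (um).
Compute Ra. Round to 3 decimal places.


Ra = 25400 / 604 * 0.01
= 254 / 604
= 0.421 um

0.421


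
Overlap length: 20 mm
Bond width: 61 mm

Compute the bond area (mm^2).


Bond area = 20 * 61 = 1220 mm^2

1220


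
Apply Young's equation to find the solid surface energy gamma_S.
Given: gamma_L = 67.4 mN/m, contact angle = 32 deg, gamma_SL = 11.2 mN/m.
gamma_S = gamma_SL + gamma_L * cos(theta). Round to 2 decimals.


theta_rad = 32 * pi/180 = 0.558505
gamma_S = 11.2 + 67.4 * cos(0.558505)
= 68.36 mN/m

68.36


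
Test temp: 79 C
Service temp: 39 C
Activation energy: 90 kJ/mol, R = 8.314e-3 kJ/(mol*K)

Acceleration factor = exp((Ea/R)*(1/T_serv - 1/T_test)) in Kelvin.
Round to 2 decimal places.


AF = exp((90/0.008314)*(1/312.15 - 1/352.15))
= 51.37

51.37


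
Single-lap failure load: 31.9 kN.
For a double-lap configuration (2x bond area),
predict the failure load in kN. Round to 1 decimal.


Failure load = 31.9 * 2 = 63.8 kN

63.8


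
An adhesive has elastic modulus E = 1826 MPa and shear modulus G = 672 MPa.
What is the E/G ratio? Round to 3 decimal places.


E/G = 1826 / 672 = 2.717

2.717


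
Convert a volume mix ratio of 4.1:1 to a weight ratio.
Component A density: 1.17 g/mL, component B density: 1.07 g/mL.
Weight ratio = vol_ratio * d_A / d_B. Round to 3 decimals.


= 4.1 * 1.17 / 1.07 = 4.483

4.483


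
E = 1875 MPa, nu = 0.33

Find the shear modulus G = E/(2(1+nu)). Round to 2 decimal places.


G = 1875 / (2 * 1.33)
= 704.89 MPa

704.89


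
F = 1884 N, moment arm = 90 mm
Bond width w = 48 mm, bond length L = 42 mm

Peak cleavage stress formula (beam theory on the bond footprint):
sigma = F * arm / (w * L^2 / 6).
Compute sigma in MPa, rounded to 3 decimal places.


sigma = (1884 * 90) / (48 * 1764 / 6)
= 169560 * 6 / 84672
= 1017360 / 84672
= 12.015 MPa

12.015


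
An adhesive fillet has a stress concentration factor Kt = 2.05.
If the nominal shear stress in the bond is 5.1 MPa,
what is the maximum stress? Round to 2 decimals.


Max stress = 5.1 * 2.05 = 10.46 MPa

10.46


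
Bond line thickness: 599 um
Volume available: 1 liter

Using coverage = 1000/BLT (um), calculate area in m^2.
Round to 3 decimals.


1 L = 1e6 mm^3, thickness = 599 um = 0.599 mm
Area = 1e6 / 0.599 mm^2 = (1e6 / 0.599) / 1e6 m^2 = 1000 / 599 m^2
= 1.669 m^2

1.669


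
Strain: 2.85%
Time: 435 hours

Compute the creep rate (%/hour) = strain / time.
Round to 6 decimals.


Creep rate = 2.85 / 435
= 0.006552 %/h

0.006552


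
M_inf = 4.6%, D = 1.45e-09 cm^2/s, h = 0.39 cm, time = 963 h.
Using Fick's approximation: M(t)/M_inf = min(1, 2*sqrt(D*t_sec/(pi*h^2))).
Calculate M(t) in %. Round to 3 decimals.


t = 3466800 s
ratio = min(1, 2*sqrt(1.45e-09*3466800/(pi*0.1521)))
= 0.205135
M(t) = 4.6 * 0.205135 = 0.944%

0.944


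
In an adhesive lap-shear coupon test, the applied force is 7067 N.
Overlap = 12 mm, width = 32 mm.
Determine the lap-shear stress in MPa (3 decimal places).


stress = F / (overlap * width)
= 7067 / (12 * 32)
= 18.404 MPa

18.404


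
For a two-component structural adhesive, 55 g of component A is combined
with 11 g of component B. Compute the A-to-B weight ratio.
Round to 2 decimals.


Weight ratio A:B = 55 / 11
= 5.00

5.00


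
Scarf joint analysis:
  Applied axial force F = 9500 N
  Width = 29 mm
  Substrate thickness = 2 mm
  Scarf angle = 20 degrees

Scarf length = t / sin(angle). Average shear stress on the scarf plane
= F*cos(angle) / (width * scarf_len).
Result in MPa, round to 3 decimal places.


Scarf length = 2 / sin(20 deg) = 5.8476 mm
cos(20 deg) = 0.939693
Shear = 9500 * 0.939693 / (29 * 5.8476)
= 52.642 MPa

52.642


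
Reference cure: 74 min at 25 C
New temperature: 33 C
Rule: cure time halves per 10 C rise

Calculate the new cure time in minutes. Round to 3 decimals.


factor = 2^((33-25)/10) = 1.7411
t_new = 74 / 1.7411 = 42.502 min

42.502


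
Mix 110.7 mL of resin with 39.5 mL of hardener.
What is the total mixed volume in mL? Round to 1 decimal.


Total = 110.7 + 39.5 = 150.2 mL

150.2


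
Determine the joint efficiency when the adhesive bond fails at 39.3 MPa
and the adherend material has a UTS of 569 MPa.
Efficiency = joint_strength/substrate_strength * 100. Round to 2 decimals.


Joint efficiency = 39.3 / 569 * 100
= 6.91%

6.91


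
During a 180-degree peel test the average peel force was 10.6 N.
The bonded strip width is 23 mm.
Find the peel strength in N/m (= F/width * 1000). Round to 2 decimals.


Peel strength = F/width * 1000
= 10.6 / 23 * 1000
= 460.87 N/m

460.87


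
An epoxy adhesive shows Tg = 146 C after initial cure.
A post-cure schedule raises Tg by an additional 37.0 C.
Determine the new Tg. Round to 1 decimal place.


New Tg = 146 + 37.0
= 183.0 C

183.0


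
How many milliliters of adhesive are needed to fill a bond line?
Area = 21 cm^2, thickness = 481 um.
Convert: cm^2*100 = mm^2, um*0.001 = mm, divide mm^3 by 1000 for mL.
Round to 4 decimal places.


= (21 * 100) * (481 * 0.001) / 1000
= 1.0101 mL

1.0101


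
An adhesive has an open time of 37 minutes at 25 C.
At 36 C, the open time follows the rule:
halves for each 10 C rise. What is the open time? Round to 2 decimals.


Factor = 2^((36-25)/10) = 2.1435
Open time = 37 / 2.1435 = 17.26 min

17.26


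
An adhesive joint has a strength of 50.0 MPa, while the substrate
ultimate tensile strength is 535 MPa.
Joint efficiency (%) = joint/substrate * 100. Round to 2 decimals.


Efficiency = 50.0 / 535 * 100
= 9.35%

9.35


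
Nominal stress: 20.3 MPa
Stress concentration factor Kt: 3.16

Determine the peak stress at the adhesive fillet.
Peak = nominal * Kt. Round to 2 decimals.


Peak stress = 20.3 * 3.16
= 64.15 MPa

64.15


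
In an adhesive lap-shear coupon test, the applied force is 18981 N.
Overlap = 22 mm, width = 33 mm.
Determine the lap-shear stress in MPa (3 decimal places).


stress = F / (overlap * width)
= 18981 / (22 * 33)
= 26.145 MPa

26.145


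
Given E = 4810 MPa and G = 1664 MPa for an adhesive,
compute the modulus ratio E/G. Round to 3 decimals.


E/G ratio = 4810 / 1664 = 2.891

2.891


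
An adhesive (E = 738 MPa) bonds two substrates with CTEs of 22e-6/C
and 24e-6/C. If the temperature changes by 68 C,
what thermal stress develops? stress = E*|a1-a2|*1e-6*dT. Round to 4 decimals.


Stress = 738 * |22 - 24| * 1e-6 * 68
= 0.1004 MPa

0.1004


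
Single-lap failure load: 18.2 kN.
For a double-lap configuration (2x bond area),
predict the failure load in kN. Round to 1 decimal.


Failure load = 18.2 * 2 = 36.4 kN

36.4


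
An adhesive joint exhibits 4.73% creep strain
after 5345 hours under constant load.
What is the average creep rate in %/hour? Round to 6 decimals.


Creep rate = strain / time
= 4.73 / 5345
= 0.000885 %/h

0.000885


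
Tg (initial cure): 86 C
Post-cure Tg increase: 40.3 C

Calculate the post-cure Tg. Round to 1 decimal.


Post-cure Tg = 86 + 40.3 = 126.3 C

126.3


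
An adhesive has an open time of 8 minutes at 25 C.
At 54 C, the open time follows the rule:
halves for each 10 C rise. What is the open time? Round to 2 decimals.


Factor = 2^((54-25)/10) = 7.4643
Open time = 8 / 7.4643 = 1.07 min

1.07


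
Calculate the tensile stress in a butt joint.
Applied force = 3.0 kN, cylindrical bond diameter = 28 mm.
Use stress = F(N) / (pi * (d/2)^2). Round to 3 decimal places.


A = pi * 14.0^2 = 615.7522 mm^2
sigma = 3000.0 / 615.7522 = 4.872 MPa

4.872


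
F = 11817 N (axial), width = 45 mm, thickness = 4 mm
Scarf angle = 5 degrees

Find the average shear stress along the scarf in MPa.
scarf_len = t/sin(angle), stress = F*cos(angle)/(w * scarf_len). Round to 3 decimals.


scarf_len = 4/sin(5 deg) = 45.8949
cos(5 deg) = 0.996195
stress = 11817*0.996195/(45*45.8949) = 5.700 MPa

5.700


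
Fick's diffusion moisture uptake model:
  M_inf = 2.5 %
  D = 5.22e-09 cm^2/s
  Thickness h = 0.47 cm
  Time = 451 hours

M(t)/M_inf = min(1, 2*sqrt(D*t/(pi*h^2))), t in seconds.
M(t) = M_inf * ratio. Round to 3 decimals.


t_sec = 451 * 3600 = 1623600
ratio = 2*sqrt(5.22e-09*1623600/(pi*0.47^2))
= min(1, 0.221020)
= 0.221020
M(t) = 2.5 * 0.221020 = 0.553 %

0.553


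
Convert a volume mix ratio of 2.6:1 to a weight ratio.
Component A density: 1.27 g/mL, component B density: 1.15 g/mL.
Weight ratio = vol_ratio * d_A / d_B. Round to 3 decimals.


= 2.6 * 1.27 / 1.15 = 2.871

2.871


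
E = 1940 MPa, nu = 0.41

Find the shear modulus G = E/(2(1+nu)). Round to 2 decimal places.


G = 1940 / (2 * 1.41)
= 687.94 MPa

687.94


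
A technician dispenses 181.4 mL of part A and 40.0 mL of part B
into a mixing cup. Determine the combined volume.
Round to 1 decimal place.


Combined volume = 181.4 + 40.0
= 221.4 mL

221.4


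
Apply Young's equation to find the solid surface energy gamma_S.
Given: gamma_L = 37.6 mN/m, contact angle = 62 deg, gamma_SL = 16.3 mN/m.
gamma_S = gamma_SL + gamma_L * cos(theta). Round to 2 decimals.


theta_rad = 62 * pi/180 = 1.082104
gamma_S = 16.3 + 37.6 * cos(1.082104)
= 33.95 mN/m

33.95


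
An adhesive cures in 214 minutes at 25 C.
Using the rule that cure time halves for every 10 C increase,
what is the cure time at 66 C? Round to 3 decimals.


Factor = 2^((66 - 25) / 10) = 17.1484
Cure time = 214 / 17.1484
= 12.479 minutes

12.479


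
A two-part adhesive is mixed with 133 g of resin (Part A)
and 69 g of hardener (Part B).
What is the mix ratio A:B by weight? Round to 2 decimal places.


Mix ratio = mass_A / mass_B
= 133 / 69
= 1.93

1.93


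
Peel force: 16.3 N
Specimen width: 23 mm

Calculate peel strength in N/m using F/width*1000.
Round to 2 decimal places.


Peel strength = 16.3 / 23 * 1000 = 708.70 N/m

708.70


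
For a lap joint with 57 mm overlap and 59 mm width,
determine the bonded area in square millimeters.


Area = 57 * 59 = 3363 mm^2

3363


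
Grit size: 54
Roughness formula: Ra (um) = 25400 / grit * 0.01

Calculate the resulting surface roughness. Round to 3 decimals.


Ra = 25400 / 54 * 0.01
= 4.704 um

4.704


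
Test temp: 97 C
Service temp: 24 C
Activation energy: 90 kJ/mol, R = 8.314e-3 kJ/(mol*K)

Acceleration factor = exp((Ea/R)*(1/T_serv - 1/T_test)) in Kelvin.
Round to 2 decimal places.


AF = exp((90/0.008314)*(1/297.15 - 1/370.15))
= 1318.95

1318.95


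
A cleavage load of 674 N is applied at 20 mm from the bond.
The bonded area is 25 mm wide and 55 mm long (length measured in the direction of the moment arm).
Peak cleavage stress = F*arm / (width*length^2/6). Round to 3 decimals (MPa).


Moment = 674 * 20 = 13480 N*mm
Section modulus = 25 * 3025 / 6 = 75625 / 6 mm^3
Stress = 13480 / (75625 / 6) = 80880 / 75625
= 1.069 MPa

1.069


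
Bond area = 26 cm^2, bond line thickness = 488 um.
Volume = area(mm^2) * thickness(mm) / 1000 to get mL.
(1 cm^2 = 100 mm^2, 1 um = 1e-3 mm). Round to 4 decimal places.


area_mm2 = 26 * 100 = 2600
blt_mm = 488 * 1e-3 = 0.488
vol_mm3 = 2600 * 0.488 = 1268.8
vol_mL = 1268.8 / 1000 = 1.2688 mL

1.2688


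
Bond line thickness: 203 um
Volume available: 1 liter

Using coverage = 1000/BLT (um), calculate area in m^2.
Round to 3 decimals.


1 L = 1e6 mm^3, thickness = 203 um = 0.203 mm
Area = 1e6 / 0.203 mm^2 = (1e6 / 0.203) / 1e6 m^2 = 1000 / 203 m^2
= 4.926 m^2

4.926


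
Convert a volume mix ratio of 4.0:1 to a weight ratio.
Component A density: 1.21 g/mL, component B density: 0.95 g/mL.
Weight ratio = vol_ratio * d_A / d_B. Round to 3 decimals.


= 4.0 * 1.21 / 0.95 = 5.095

5.095


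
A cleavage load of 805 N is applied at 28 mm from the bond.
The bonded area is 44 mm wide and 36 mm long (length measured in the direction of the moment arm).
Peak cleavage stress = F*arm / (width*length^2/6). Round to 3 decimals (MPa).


Moment = 805 * 28 = 22540 N*mm
Section modulus = 44 * 1296 / 6 = 57024 / 6 mm^3
Stress = 22540 / (57024 / 6) = 135240 / 57024
= 2.372 MPa

2.372


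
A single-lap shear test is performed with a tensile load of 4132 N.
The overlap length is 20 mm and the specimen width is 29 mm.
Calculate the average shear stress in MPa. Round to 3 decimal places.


Shear stress = F / (overlap * width)
= 4132 / (20 * 29)
= 4132 / 580
= 7.124 MPa

7.124


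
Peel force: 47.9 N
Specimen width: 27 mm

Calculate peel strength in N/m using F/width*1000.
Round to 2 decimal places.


Peel strength = 47.9 / 27 * 1000 = 1774.07 N/m

1774.07


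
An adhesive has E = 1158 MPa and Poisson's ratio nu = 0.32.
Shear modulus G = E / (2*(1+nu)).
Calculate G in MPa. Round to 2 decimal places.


G = 1158 / (2*(1+0.32))
= 1158 / 2.64
= 438.64 MPa

438.64


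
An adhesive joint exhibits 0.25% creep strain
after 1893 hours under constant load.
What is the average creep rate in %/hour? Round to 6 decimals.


Creep rate = strain / time
= 0.25 / 1893
= 0.000132 %/h

0.000132


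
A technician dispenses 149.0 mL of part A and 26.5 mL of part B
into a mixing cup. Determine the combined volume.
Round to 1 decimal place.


Combined volume = 149.0 + 26.5
= 175.5 mL

175.5


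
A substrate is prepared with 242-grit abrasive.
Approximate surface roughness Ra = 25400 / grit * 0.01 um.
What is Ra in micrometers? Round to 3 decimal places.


Ra = 25400 / 242 * 0.01 = 1.050 um

1.050


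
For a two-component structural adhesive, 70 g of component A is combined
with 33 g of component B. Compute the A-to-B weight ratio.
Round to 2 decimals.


Weight ratio A:B = 70 / 33
= 2.12

2.12


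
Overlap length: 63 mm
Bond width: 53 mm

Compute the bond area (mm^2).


Bond area = 63 * 53 = 3339 mm^2

3339


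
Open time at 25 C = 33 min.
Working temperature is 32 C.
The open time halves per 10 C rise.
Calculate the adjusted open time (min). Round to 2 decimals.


factor = 2^((32 - 25) / 10) = 1.6245
ot = 33 / 1.6245 = 20.31 min

20.31


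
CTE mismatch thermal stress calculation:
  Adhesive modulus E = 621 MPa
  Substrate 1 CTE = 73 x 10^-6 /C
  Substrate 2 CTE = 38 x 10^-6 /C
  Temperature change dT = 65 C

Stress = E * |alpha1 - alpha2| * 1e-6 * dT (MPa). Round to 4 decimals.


delta_alpha = |73 - 38| = 35 x 10^-6/C
Stress = 621 * 35e-6 * 65
= 1.4128 MPa

1.4128


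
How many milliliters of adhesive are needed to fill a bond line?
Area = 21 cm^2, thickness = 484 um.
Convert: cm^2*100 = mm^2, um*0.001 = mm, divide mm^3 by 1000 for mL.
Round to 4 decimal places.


= (21 * 100) * (484 * 0.001) / 1000
= 1.0164 mL

1.0164


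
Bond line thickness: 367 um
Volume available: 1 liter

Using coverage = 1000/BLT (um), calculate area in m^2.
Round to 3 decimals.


1 L = 1e6 mm^3, thickness = 367 um = 0.367 mm
Area = 1e6 / 0.367 mm^2 = (1e6 / 0.367) / 1e6 m^2 = 1000 / 367 m^2
= 2.725 m^2

2.725


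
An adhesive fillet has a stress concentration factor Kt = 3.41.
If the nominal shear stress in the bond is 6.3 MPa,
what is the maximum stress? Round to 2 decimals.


Max stress = 6.3 * 3.41 = 21.48 MPa

21.48


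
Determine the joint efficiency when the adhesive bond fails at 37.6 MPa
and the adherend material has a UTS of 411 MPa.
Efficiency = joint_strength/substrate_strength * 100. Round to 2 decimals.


Joint efficiency = 37.6 / 411 * 100
= 9.15%

9.15


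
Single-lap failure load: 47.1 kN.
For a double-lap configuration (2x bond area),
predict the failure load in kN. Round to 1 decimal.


Failure load = 47.1 * 2 = 94.2 kN

94.2


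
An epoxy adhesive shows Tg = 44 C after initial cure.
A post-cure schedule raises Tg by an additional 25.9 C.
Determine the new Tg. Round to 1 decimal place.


New Tg = 44 + 25.9
= 69.9 C

69.9


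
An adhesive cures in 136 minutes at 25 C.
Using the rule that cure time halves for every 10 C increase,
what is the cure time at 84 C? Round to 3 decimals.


Factor = 2^((84 - 25) / 10) = 59.7141
Cure time = 136 / 59.7141
= 2.278 minutes

2.278


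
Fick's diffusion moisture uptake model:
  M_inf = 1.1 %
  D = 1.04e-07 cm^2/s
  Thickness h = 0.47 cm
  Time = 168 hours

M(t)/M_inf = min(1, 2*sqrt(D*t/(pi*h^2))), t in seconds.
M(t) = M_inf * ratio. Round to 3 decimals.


t_sec = 168 * 3600 = 604800
ratio = 2*sqrt(1.04e-07*604800/(pi*0.47^2))
= min(1, 0.602115)
= 0.602115
M(t) = 1.1 * 0.602115 = 0.662 %

0.662


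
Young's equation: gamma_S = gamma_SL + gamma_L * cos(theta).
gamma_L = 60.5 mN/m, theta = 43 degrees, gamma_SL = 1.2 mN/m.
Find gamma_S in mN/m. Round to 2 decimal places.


cos(43 deg) = 0.731354
gamma_S = 1.2 + 60.5 * 0.731354
= 45.45 mN/m

45.45


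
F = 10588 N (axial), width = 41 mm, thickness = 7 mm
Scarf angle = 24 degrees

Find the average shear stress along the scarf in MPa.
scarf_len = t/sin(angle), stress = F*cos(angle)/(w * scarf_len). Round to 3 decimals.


scarf_len = 7/sin(24 deg) = 17.2102
cos(24 deg) = 0.913545
stress = 10588*0.913545/(41*17.2102) = 13.708 MPa

13.708


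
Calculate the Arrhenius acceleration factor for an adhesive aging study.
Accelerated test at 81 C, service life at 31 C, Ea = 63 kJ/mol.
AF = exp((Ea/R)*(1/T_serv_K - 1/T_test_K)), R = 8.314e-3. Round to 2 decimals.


T_test = 354.15 K, T_serv = 304.15 K
Ea/R = 63 / 0.008314 = 7577.58
AF = exp(7577.58 * (1/304.15 - 1/354.15))
= 33.70

33.70


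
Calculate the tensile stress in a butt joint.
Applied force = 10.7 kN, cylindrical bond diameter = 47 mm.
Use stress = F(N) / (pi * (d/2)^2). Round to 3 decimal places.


A = pi * 23.5^2 = 1734.9445 mm^2
sigma = 10700.0 / 1734.9445 = 6.167 MPa

6.167


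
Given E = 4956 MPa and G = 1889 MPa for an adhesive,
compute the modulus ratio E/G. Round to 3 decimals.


E/G ratio = 4956 / 1889 = 2.624

2.624


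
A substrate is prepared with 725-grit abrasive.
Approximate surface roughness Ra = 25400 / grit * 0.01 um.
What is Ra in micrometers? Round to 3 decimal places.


Ra = 25400 / 725 * 0.01 = 0.350 um

0.350


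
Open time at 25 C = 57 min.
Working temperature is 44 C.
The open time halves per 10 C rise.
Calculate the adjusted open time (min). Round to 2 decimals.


factor = 2^((44 - 25) / 10) = 3.7321
ot = 57 / 3.7321 = 15.27 min

15.27


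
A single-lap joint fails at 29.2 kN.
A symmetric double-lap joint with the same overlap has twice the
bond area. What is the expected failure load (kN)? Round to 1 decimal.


Double-lap load = 2 * 29.2 = 58.4 kN

58.4


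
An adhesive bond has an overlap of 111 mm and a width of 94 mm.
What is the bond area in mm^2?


Bond area = overlap * width
= 111 * 94
= 10434 mm^2

10434


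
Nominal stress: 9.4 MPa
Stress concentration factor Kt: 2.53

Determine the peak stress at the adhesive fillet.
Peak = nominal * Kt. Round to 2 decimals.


Peak stress = 9.4 * 2.53
= 23.78 MPa

23.78


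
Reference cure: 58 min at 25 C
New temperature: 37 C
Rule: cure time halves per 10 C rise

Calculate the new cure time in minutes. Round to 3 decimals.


factor = 2^((37-25)/10) = 2.2974
t_new = 58 / 2.2974 = 25.246 min

25.246


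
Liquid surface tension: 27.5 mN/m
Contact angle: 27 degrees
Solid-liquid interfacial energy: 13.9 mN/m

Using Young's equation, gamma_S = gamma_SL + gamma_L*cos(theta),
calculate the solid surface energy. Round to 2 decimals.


gamma_S = 13.9 + 27.5 * cos(27)
= 38.40 mN/m

38.40


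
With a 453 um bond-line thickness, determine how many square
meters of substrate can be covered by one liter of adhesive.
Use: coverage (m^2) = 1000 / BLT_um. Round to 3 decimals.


Coverage = 1000 / 453 = 2.208 m^2

2.208


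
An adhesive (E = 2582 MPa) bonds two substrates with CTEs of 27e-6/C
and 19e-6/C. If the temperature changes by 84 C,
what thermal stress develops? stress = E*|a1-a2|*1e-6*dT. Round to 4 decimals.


Stress = 2582 * |27 - 19| * 1e-6 * 84
= 1.7351 MPa

1.7351


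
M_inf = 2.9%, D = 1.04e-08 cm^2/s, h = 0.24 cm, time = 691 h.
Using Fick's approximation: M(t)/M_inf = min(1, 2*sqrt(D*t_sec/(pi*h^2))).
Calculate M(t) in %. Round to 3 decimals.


t = 2487600 s
ratio = min(1, 2*sqrt(1.04e-08*2487600/(pi*0.0576)))
= 0.756225
M(t) = 2.9 * 0.756225 = 2.193%

2.193


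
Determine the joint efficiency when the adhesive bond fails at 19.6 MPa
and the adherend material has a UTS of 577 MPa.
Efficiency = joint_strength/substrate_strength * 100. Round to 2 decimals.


Joint efficiency = 19.6 / 577 * 100
= 3.40%

3.40


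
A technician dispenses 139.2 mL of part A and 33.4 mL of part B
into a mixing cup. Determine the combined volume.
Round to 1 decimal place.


Combined volume = 139.2 + 33.4
= 172.6 mL

172.6


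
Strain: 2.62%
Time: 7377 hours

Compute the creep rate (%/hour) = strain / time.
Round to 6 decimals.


Creep rate = 2.62 / 7377
= 0.000355 %/h

0.000355


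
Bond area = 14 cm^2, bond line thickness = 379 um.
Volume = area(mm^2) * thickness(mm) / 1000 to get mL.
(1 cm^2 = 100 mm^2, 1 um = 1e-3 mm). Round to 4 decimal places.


area_mm2 = 14 * 100 = 1400
blt_mm = 379 * 1e-3 = 0.379
vol_mm3 = 1400 * 0.379 = 530.6
vol_mL = 530.6 / 1000 = 0.5306 mL

0.5306


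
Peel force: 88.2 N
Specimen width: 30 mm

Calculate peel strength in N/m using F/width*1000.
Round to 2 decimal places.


Peel strength = 88.2 / 30 * 1000 = 2940.00 N/m

2940.00


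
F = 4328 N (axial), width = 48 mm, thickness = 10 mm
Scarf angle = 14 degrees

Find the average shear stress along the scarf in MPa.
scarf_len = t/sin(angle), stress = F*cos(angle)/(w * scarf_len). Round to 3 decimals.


scarf_len = 10/sin(14 deg) = 41.3357
cos(14 deg) = 0.970296
stress = 4328*0.970296/(48*41.3357) = 2.117 MPa

2.117


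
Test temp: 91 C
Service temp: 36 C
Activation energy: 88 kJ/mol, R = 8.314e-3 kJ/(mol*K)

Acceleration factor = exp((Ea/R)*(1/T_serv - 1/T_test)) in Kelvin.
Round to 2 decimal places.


AF = exp((88/0.008314)*(1/309.15 - 1/364.15))
= 176.11

176.11


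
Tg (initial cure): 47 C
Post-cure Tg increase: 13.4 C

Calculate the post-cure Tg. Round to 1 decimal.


Post-cure Tg = 47 + 13.4 = 60.4 C

60.4


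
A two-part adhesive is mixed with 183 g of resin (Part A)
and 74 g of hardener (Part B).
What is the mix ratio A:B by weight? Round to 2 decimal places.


Mix ratio = mass_A / mass_B
= 183 / 74
= 2.47

2.47


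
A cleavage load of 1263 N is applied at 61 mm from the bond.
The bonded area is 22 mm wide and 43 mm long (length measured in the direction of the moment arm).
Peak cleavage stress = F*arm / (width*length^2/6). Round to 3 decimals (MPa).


Moment = 1263 * 61 = 77043 N*mm
Section modulus = 22 * 1849 / 6 = 40678 / 6 mm^3
Stress = 77043 / (40678 / 6) = 462258 / 40678
= 11.364 MPa

11.364


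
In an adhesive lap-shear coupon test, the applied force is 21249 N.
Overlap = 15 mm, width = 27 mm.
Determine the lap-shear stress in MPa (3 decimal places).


stress = F / (overlap * width)
= 21249 / (15 * 27)
= 52.467 MPa

52.467


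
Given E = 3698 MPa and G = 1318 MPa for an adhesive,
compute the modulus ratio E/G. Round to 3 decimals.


E/G ratio = 3698 / 1318 = 2.806

2.806


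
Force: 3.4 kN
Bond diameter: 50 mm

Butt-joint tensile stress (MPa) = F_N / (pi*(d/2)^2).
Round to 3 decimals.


F_N = 3.4 * 1000 = 3400.0 N
A = pi*(25.0)^2 = 1963.4954 mm^2
stress = 3400.0 / 1963.4954 = 1.732 MPa

1.732


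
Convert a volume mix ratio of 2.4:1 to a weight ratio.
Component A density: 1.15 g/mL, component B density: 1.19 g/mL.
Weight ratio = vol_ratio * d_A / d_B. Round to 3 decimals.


= 2.4 * 1.15 / 1.19 = 2.319

2.319


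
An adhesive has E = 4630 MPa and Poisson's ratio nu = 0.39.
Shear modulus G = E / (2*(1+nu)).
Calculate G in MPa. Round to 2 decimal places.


G = 4630 / (2*(1+0.39))
= 4630 / 2.78
= 1665.47 MPa

1665.47


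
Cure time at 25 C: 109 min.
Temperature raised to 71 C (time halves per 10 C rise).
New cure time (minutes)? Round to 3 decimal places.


Acceleration factor = 2^(46/10) = 24.2515
New time = 109 / 24.2515 = 4.495 min

4.495


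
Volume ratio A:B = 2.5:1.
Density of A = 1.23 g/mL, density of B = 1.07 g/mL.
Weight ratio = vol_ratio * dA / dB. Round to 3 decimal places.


Wt ratio = 2.5 * 1.23 / 1.07
= 2.874

2.874


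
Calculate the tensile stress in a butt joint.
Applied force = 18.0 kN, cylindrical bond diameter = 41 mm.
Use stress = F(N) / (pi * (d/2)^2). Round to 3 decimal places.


A = pi * 20.5^2 = 1320.2543 mm^2
sigma = 18000.0 / 1320.2543 = 13.634 MPa

13.634


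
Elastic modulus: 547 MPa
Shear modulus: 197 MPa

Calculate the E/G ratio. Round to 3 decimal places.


E / G = 547 / 197 = 2.777

2.777


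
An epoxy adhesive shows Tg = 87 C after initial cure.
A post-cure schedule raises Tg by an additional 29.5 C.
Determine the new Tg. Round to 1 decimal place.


New Tg = 87 + 29.5
= 116.5 C

116.5


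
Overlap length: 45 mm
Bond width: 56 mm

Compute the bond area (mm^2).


Bond area = 45 * 56 = 2520 mm^2

2520


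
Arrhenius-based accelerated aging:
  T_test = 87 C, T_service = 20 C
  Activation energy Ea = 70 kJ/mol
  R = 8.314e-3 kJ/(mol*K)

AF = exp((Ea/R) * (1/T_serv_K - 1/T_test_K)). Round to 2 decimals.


T_test_K = 360.15, T_serv_K = 293.15
AF = exp((70/8.314e-3) * (1/293.15 - 1/360.15))
= 209.15

209.15


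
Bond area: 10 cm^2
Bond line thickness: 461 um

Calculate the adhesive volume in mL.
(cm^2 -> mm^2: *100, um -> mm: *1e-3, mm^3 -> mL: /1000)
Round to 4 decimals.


V = 10*100 * 461*1e-3 / 1000
= 0.4610 mL

0.4610


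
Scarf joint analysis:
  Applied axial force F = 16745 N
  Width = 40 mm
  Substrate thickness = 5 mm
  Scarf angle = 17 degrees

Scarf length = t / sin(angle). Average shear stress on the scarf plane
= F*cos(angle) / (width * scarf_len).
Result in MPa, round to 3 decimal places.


Scarf length = 5 / sin(17 deg) = 17.1015 mm
cos(17 deg) = 0.956305
Shear = 16745 * 0.956305 / (40 * 17.1015)
= 23.409 MPa

23.409


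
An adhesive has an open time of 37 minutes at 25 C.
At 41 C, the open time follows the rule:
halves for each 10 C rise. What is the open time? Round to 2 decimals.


Factor = 2^((41-25)/10) = 3.0314
Open time = 37 / 3.0314 = 12.21 min

12.21


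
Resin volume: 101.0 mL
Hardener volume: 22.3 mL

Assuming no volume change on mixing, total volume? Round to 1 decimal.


V_total = 101.0 + 22.3 = 123.3 mL

123.3


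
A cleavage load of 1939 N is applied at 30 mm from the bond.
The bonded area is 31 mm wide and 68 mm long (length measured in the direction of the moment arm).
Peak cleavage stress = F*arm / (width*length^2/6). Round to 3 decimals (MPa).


Moment = 1939 * 30 = 58170 N*mm
Section modulus = 31 * 4624 / 6 = 143344 / 6 mm^3
Stress = 58170 / (143344 / 6) = 349020 / 143344
= 2.435 MPa

2.435


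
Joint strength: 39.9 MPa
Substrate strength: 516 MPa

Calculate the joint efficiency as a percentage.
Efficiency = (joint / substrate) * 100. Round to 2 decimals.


Efficiency = (39.9 / 516) * 100 = 7.73%

7.73


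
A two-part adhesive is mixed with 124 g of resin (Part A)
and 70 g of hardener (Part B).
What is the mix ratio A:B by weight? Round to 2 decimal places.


Mix ratio = mass_A / mass_B
= 124 / 70
= 1.77

1.77


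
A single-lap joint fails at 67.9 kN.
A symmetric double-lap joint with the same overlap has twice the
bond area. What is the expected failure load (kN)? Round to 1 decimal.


Double-lap load = 2 * 67.9 = 135.8 kN

135.8


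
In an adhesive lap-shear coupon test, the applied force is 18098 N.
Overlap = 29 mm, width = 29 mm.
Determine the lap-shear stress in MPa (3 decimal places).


stress = F / (overlap * width)
= 18098 / (29 * 29)
= 21.520 MPa

21.520


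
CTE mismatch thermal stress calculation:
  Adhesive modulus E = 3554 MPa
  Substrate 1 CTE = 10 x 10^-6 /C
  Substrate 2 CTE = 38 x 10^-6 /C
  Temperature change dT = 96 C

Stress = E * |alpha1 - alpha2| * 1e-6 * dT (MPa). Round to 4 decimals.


delta_alpha = |10 - 38| = 28 x 10^-6/C
Stress = 3554 * 28e-6 * 96
= 9.5532 MPa

9.5532


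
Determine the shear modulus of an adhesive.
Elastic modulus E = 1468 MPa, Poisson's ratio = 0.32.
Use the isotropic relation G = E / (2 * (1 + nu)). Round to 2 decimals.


G = 1468 / (2*(1+0.32)) = 1468 / 2.64
= 556.06 MPa

556.06


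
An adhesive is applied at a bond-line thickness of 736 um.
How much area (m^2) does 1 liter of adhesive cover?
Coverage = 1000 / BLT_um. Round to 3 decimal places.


Coverage = 1000 / 736 = 1.359 m^2

1.359


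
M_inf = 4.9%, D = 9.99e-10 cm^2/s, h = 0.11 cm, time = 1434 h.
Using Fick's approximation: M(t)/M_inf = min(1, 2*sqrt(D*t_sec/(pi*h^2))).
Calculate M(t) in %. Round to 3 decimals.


t = 5162400 s
ratio = min(1, 2*sqrt(9.99e-10*5162400/(pi*0.0121)))
= 0.736667
M(t) = 4.9 * 0.736667 = 3.610%

3.610


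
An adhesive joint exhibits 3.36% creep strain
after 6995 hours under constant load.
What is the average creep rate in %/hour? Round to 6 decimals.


Creep rate = strain / time
= 3.36 / 6995
= 0.000480 %/h

0.000480


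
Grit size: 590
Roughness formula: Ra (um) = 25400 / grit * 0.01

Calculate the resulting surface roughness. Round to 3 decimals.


Ra = 25400 / 590 * 0.01
= 0.431 um

0.431


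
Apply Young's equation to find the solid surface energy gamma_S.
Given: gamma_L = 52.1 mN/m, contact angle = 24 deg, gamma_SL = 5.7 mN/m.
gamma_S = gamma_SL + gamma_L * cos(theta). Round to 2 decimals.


theta_rad = 24 * pi/180 = 0.418879
gamma_S = 5.7 + 52.1 * cos(0.418879)
= 53.30 mN/m

53.30


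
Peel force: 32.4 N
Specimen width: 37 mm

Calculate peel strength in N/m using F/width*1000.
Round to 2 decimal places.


Peel strength = 32.4 / 37 * 1000 = 875.68 N/m

875.68


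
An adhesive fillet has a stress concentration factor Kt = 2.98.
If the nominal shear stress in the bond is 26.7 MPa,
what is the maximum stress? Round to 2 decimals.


Max stress = 26.7 * 2.98 = 79.57 MPa

79.57


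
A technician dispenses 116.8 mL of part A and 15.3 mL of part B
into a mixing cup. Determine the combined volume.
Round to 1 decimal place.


Combined volume = 116.8 + 15.3
= 132.1 mL

132.1


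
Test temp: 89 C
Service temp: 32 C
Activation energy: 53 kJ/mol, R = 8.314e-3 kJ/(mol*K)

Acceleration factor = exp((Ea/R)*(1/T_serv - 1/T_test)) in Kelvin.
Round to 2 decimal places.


AF = exp((53/0.008314)*(1/305.15 - 1/362.15))
= 26.79

26.79


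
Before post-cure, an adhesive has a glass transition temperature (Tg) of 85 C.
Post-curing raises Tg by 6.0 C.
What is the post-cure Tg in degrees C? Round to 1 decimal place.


Tg_post = Tg_base + delta_Tg
= 85 + 6.0
= 91.0 C

91.0


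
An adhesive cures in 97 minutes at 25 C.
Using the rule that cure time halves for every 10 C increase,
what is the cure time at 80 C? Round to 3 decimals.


Factor = 2^((80 - 25) / 10) = 45.2548
Cure time = 97 / 45.2548
= 2.143 minutes

2.143


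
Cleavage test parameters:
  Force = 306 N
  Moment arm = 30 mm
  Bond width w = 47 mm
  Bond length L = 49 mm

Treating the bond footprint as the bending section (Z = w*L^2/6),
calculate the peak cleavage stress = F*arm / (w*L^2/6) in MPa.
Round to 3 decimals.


M = 306 * 30 = 9180 N*mm
Z = 47 * 49^2 / 6 = 112847 / 6 mm^3
sigma = M / Z = 6 * 9180 / 112847 = 55080 / 112847
= 0.488 MPa

0.488
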